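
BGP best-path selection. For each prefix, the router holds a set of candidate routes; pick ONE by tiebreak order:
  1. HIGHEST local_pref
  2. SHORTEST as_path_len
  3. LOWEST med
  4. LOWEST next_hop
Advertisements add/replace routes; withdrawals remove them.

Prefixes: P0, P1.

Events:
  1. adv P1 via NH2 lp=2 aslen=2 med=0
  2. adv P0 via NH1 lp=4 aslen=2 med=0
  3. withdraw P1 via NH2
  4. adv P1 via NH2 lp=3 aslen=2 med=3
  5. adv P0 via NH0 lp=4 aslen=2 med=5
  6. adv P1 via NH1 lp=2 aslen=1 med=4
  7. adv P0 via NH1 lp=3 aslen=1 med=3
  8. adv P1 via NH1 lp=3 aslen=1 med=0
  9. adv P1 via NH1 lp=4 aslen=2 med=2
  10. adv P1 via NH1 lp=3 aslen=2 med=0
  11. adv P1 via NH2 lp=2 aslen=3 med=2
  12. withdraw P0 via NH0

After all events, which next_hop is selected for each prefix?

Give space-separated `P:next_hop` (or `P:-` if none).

Op 1: best P0=- P1=NH2
Op 2: best P0=NH1 P1=NH2
Op 3: best P0=NH1 P1=-
Op 4: best P0=NH1 P1=NH2
Op 5: best P0=NH1 P1=NH2
Op 6: best P0=NH1 P1=NH2
Op 7: best P0=NH0 P1=NH2
Op 8: best P0=NH0 P1=NH1
Op 9: best P0=NH0 P1=NH1
Op 10: best P0=NH0 P1=NH1
Op 11: best P0=NH0 P1=NH1
Op 12: best P0=NH1 P1=NH1

Answer: P0:NH1 P1:NH1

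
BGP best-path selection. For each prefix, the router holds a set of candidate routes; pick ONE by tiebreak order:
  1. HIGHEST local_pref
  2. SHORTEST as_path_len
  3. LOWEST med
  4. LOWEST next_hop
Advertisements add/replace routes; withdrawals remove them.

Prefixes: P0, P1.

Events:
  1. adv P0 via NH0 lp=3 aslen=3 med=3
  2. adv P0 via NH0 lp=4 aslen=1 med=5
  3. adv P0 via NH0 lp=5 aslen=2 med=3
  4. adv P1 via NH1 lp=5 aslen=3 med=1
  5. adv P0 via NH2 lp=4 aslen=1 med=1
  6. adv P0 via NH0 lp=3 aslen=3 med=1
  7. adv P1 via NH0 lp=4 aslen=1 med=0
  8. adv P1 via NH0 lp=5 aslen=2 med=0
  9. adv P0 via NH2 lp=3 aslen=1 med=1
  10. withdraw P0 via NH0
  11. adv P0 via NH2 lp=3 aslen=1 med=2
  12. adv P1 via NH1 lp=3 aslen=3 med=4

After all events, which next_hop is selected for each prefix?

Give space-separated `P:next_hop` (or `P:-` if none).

Op 1: best P0=NH0 P1=-
Op 2: best P0=NH0 P1=-
Op 3: best P0=NH0 P1=-
Op 4: best P0=NH0 P1=NH1
Op 5: best P0=NH0 P1=NH1
Op 6: best P0=NH2 P1=NH1
Op 7: best P0=NH2 P1=NH1
Op 8: best P0=NH2 P1=NH0
Op 9: best P0=NH2 P1=NH0
Op 10: best P0=NH2 P1=NH0
Op 11: best P0=NH2 P1=NH0
Op 12: best P0=NH2 P1=NH0

Answer: P0:NH2 P1:NH0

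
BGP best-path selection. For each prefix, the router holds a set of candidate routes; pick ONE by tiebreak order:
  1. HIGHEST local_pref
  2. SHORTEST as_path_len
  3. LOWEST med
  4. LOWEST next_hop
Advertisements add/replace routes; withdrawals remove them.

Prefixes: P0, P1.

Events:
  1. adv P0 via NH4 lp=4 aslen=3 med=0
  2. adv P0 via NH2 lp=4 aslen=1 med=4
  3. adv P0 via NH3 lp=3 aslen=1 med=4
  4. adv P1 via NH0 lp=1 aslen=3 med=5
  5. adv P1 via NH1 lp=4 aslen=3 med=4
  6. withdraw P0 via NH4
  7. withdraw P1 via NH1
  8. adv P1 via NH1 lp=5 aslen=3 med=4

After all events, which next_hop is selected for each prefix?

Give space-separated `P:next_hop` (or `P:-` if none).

Answer: P0:NH2 P1:NH1

Derivation:
Op 1: best P0=NH4 P1=-
Op 2: best P0=NH2 P1=-
Op 3: best P0=NH2 P1=-
Op 4: best P0=NH2 P1=NH0
Op 5: best P0=NH2 P1=NH1
Op 6: best P0=NH2 P1=NH1
Op 7: best P0=NH2 P1=NH0
Op 8: best P0=NH2 P1=NH1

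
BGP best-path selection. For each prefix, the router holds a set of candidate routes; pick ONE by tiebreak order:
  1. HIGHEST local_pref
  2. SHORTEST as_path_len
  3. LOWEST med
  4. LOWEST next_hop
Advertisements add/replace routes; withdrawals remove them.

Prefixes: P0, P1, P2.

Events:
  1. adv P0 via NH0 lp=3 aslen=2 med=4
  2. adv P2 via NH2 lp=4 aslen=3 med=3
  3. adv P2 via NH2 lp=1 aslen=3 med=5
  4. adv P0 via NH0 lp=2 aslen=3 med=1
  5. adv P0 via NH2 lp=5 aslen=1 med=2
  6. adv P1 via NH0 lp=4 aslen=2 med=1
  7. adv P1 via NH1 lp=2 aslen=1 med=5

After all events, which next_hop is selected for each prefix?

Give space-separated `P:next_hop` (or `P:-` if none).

Op 1: best P0=NH0 P1=- P2=-
Op 2: best P0=NH0 P1=- P2=NH2
Op 3: best P0=NH0 P1=- P2=NH2
Op 4: best P0=NH0 P1=- P2=NH2
Op 5: best P0=NH2 P1=- P2=NH2
Op 6: best P0=NH2 P1=NH0 P2=NH2
Op 7: best P0=NH2 P1=NH0 P2=NH2

Answer: P0:NH2 P1:NH0 P2:NH2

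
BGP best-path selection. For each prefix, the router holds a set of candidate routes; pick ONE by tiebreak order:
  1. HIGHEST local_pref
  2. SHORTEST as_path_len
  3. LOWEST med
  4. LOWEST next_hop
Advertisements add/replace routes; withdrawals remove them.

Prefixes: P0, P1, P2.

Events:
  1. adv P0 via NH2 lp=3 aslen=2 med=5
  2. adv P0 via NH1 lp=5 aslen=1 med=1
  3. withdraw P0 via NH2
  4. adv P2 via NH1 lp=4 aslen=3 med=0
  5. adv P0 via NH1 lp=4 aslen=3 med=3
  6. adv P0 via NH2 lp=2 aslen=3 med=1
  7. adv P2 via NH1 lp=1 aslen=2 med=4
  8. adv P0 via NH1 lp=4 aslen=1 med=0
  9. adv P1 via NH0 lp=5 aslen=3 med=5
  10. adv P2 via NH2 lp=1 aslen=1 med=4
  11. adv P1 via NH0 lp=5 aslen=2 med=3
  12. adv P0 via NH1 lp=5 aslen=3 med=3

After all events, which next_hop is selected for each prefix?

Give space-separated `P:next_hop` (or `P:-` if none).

Op 1: best P0=NH2 P1=- P2=-
Op 2: best P0=NH1 P1=- P2=-
Op 3: best P0=NH1 P1=- P2=-
Op 4: best P0=NH1 P1=- P2=NH1
Op 5: best P0=NH1 P1=- P2=NH1
Op 6: best P0=NH1 P1=- P2=NH1
Op 7: best P0=NH1 P1=- P2=NH1
Op 8: best P0=NH1 P1=- P2=NH1
Op 9: best P0=NH1 P1=NH0 P2=NH1
Op 10: best P0=NH1 P1=NH0 P2=NH2
Op 11: best P0=NH1 P1=NH0 P2=NH2
Op 12: best P0=NH1 P1=NH0 P2=NH2

Answer: P0:NH1 P1:NH0 P2:NH2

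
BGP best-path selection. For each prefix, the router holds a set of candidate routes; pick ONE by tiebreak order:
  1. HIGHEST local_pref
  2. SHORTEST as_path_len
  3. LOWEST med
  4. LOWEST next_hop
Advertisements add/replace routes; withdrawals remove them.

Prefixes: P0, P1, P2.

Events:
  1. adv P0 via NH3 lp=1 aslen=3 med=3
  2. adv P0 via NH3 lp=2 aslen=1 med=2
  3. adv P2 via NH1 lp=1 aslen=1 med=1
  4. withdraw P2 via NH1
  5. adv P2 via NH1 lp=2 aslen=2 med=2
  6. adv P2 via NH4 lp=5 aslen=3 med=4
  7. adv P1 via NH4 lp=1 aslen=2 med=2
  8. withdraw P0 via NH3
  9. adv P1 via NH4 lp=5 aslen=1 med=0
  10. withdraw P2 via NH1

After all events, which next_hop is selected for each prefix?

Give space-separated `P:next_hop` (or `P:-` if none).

Answer: P0:- P1:NH4 P2:NH4

Derivation:
Op 1: best P0=NH3 P1=- P2=-
Op 2: best P0=NH3 P1=- P2=-
Op 3: best P0=NH3 P1=- P2=NH1
Op 4: best P0=NH3 P1=- P2=-
Op 5: best P0=NH3 P1=- P2=NH1
Op 6: best P0=NH3 P1=- P2=NH4
Op 7: best P0=NH3 P1=NH4 P2=NH4
Op 8: best P0=- P1=NH4 P2=NH4
Op 9: best P0=- P1=NH4 P2=NH4
Op 10: best P0=- P1=NH4 P2=NH4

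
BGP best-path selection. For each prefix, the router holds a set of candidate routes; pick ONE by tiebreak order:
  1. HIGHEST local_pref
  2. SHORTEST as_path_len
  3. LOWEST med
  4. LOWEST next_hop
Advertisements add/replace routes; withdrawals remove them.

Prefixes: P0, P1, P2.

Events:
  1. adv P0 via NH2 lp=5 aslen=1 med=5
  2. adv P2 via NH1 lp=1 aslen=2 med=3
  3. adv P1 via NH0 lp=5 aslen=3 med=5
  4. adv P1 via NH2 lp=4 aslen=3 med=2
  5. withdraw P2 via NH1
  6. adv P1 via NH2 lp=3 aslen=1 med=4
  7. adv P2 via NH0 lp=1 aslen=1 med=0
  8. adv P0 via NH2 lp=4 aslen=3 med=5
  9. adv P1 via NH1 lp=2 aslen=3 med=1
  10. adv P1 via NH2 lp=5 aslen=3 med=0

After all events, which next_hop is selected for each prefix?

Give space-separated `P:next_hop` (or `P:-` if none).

Answer: P0:NH2 P1:NH2 P2:NH0

Derivation:
Op 1: best P0=NH2 P1=- P2=-
Op 2: best P0=NH2 P1=- P2=NH1
Op 3: best P0=NH2 P1=NH0 P2=NH1
Op 4: best P0=NH2 P1=NH0 P2=NH1
Op 5: best P0=NH2 P1=NH0 P2=-
Op 6: best P0=NH2 P1=NH0 P2=-
Op 7: best P0=NH2 P1=NH0 P2=NH0
Op 8: best P0=NH2 P1=NH0 P2=NH0
Op 9: best P0=NH2 P1=NH0 P2=NH0
Op 10: best P0=NH2 P1=NH2 P2=NH0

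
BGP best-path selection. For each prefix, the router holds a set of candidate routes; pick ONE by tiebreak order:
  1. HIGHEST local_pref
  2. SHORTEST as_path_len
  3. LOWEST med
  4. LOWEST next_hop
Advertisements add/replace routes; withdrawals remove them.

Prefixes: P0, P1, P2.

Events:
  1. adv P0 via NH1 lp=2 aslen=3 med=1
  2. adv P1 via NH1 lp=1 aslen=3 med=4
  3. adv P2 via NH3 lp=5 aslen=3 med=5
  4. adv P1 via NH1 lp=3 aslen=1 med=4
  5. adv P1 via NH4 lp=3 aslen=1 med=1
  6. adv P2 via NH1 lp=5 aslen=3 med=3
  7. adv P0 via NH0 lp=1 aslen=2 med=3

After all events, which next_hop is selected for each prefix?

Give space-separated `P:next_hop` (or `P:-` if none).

Op 1: best P0=NH1 P1=- P2=-
Op 2: best P0=NH1 P1=NH1 P2=-
Op 3: best P0=NH1 P1=NH1 P2=NH3
Op 4: best P0=NH1 P1=NH1 P2=NH3
Op 5: best P0=NH1 P1=NH4 P2=NH3
Op 6: best P0=NH1 P1=NH4 P2=NH1
Op 7: best P0=NH1 P1=NH4 P2=NH1

Answer: P0:NH1 P1:NH4 P2:NH1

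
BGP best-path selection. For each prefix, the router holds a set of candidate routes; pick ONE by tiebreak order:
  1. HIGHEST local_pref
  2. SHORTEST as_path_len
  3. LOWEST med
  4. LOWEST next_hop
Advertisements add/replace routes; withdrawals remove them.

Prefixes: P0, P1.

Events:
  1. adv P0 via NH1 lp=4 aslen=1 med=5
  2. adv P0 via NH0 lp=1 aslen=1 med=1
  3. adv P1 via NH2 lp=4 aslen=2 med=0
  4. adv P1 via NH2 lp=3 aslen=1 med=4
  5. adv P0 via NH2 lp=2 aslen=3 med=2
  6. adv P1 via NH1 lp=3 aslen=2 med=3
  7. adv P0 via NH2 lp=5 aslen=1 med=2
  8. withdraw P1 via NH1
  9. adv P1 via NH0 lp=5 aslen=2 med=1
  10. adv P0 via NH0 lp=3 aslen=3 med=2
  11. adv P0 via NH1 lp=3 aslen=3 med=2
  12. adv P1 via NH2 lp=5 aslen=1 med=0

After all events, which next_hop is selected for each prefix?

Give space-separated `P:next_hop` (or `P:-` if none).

Op 1: best P0=NH1 P1=-
Op 2: best P0=NH1 P1=-
Op 3: best P0=NH1 P1=NH2
Op 4: best P0=NH1 P1=NH2
Op 5: best P0=NH1 P1=NH2
Op 6: best P0=NH1 P1=NH2
Op 7: best P0=NH2 P1=NH2
Op 8: best P0=NH2 P1=NH2
Op 9: best P0=NH2 P1=NH0
Op 10: best P0=NH2 P1=NH0
Op 11: best P0=NH2 P1=NH0
Op 12: best P0=NH2 P1=NH2

Answer: P0:NH2 P1:NH2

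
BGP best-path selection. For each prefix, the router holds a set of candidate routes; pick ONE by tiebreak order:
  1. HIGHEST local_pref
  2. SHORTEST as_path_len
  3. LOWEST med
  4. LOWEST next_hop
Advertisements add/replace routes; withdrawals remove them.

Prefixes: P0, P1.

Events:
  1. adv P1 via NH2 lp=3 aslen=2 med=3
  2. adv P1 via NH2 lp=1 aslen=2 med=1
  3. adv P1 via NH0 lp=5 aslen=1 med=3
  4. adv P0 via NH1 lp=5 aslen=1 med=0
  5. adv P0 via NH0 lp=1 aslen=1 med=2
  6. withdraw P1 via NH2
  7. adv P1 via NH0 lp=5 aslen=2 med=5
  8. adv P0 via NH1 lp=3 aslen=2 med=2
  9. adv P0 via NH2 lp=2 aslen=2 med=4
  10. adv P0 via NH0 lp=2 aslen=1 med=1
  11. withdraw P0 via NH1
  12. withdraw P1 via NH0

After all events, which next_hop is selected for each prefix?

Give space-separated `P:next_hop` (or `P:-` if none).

Answer: P0:NH0 P1:-

Derivation:
Op 1: best P0=- P1=NH2
Op 2: best P0=- P1=NH2
Op 3: best P0=- P1=NH0
Op 4: best P0=NH1 P1=NH0
Op 5: best P0=NH1 P1=NH0
Op 6: best P0=NH1 P1=NH0
Op 7: best P0=NH1 P1=NH0
Op 8: best P0=NH1 P1=NH0
Op 9: best P0=NH1 P1=NH0
Op 10: best P0=NH1 P1=NH0
Op 11: best P0=NH0 P1=NH0
Op 12: best P0=NH0 P1=-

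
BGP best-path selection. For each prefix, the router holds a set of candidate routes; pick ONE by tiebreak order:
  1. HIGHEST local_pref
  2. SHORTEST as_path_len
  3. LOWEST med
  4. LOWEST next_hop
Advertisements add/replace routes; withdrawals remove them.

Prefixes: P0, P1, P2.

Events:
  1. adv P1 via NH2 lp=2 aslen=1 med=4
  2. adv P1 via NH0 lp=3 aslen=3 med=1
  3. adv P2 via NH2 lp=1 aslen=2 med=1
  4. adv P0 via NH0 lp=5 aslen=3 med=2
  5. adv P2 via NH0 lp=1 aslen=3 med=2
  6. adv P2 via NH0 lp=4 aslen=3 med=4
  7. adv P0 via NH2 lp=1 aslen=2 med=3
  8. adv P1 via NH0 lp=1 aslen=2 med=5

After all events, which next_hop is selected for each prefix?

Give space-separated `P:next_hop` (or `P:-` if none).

Answer: P0:NH0 P1:NH2 P2:NH0

Derivation:
Op 1: best P0=- P1=NH2 P2=-
Op 2: best P0=- P1=NH0 P2=-
Op 3: best P0=- P1=NH0 P2=NH2
Op 4: best P0=NH0 P1=NH0 P2=NH2
Op 5: best P0=NH0 P1=NH0 P2=NH2
Op 6: best P0=NH0 P1=NH0 P2=NH0
Op 7: best P0=NH0 P1=NH0 P2=NH0
Op 8: best P0=NH0 P1=NH2 P2=NH0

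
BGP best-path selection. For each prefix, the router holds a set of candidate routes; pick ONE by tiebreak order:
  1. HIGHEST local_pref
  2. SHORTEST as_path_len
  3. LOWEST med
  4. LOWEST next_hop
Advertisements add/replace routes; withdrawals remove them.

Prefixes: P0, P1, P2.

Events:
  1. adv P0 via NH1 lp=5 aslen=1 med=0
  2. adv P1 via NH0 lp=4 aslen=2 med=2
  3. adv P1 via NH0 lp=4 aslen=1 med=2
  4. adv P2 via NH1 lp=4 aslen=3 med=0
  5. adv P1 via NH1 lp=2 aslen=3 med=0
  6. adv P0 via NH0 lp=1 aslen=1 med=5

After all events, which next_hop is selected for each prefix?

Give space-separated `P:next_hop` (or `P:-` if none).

Op 1: best P0=NH1 P1=- P2=-
Op 2: best P0=NH1 P1=NH0 P2=-
Op 3: best P0=NH1 P1=NH0 P2=-
Op 4: best P0=NH1 P1=NH0 P2=NH1
Op 5: best P0=NH1 P1=NH0 P2=NH1
Op 6: best P0=NH1 P1=NH0 P2=NH1

Answer: P0:NH1 P1:NH0 P2:NH1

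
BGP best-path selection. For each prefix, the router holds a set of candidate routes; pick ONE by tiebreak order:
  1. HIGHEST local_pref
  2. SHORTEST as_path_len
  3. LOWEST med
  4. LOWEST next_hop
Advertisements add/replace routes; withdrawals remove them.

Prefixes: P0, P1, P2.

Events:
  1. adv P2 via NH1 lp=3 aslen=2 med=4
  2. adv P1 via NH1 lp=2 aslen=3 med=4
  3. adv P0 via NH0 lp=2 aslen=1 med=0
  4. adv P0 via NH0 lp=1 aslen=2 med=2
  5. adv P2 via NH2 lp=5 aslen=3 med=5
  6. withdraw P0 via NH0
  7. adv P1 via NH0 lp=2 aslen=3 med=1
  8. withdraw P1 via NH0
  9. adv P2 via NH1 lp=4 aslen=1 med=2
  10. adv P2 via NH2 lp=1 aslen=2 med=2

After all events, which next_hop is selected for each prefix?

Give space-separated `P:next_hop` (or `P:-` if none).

Answer: P0:- P1:NH1 P2:NH1

Derivation:
Op 1: best P0=- P1=- P2=NH1
Op 2: best P0=- P1=NH1 P2=NH1
Op 3: best P0=NH0 P1=NH1 P2=NH1
Op 4: best P0=NH0 P1=NH1 P2=NH1
Op 5: best P0=NH0 P1=NH1 P2=NH2
Op 6: best P0=- P1=NH1 P2=NH2
Op 7: best P0=- P1=NH0 P2=NH2
Op 8: best P0=- P1=NH1 P2=NH2
Op 9: best P0=- P1=NH1 P2=NH2
Op 10: best P0=- P1=NH1 P2=NH1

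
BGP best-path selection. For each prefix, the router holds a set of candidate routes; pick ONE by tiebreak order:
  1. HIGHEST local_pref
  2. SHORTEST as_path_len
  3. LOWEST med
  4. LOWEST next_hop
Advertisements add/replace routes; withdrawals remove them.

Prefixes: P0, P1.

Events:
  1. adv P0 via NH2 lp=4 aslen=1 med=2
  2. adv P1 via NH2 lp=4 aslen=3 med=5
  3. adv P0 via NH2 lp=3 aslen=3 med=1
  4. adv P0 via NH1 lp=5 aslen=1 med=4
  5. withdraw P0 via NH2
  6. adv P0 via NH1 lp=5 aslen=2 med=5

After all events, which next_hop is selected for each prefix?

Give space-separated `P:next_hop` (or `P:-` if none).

Answer: P0:NH1 P1:NH2

Derivation:
Op 1: best P0=NH2 P1=-
Op 2: best P0=NH2 P1=NH2
Op 3: best P0=NH2 P1=NH2
Op 4: best P0=NH1 P1=NH2
Op 5: best P0=NH1 P1=NH2
Op 6: best P0=NH1 P1=NH2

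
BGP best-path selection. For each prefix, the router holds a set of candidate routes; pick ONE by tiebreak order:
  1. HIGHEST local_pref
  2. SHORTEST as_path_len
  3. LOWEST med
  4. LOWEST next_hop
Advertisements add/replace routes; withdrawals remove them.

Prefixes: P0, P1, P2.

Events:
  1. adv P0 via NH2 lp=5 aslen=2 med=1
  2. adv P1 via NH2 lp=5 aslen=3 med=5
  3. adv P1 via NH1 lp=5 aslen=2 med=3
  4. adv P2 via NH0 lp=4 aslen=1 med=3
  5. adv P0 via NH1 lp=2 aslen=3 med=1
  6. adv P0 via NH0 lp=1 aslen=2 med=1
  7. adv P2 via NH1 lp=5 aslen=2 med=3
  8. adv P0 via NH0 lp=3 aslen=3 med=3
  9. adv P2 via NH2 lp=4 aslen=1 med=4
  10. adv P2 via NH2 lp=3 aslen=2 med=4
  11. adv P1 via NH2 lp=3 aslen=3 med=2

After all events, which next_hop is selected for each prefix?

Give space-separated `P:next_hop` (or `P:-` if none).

Op 1: best P0=NH2 P1=- P2=-
Op 2: best P0=NH2 P1=NH2 P2=-
Op 3: best P0=NH2 P1=NH1 P2=-
Op 4: best P0=NH2 P1=NH1 P2=NH0
Op 5: best P0=NH2 P1=NH1 P2=NH0
Op 6: best P0=NH2 P1=NH1 P2=NH0
Op 7: best P0=NH2 P1=NH1 P2=NH1
Op 8: best P0=NH2 P1=NH1 P2=NH1
Op 9: best P0=NH2 P1=NH1 P2=NH1
Op 10: best P0=NH2 P1=NH1 P2=NH1
Op 11: best P0=NH2 P1=NH1 P2=NH1

Answer: P0:NH2 P1:NH1 P2:NH1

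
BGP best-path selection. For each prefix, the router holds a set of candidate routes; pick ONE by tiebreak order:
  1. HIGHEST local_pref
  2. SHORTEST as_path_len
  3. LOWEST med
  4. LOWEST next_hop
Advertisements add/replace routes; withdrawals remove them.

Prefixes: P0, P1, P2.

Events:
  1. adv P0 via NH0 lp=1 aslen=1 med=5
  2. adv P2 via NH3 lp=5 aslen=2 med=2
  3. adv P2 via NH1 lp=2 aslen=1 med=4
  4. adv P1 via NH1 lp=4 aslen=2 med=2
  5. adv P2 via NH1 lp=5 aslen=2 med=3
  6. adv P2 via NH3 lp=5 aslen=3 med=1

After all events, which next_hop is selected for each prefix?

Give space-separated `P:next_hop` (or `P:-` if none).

Answer: P0:NH0 P1:NH1 P2:NH1

Derivation:
Op 1: best P0=NH0 P1=- P2=-
Op 2: best P0=NH0 P1=- P2=NH3
Op 3: best P0=NH0 P1=- P2=NH3
Op 4: best P0=NH0 P1=NH1 P2=NH3
Op 5: best P0=NH0 P1=NH1 P2=NH3
Op 6: best P0=NH0 P1=NH1 P2=NH1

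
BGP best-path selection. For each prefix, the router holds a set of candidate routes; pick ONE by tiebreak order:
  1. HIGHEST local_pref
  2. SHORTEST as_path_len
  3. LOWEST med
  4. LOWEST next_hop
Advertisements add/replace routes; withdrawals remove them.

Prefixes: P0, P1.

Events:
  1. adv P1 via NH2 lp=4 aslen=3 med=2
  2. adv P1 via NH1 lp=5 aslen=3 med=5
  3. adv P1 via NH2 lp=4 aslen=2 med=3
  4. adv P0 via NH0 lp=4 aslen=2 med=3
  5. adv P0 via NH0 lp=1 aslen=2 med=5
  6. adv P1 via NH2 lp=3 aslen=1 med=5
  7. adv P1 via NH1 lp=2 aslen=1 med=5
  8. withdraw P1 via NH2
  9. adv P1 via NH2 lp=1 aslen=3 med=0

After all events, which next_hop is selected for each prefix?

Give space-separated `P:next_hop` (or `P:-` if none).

Op 1: best P0=- P1=NH2
Op 2: best P0=- P1=NH1
Op 3: best P0=- P1=NH1
Op 4: best P0=NH0 P1=NH1
Op 5: best P0=NH0 P1=NH1
Op 6: best P0=NH0 P1=NH1
Op 7: best P0=NH0 P1=NH2
Op 8: best P0=NH0 P1=NH1
Op 9: best P0=NH0 P1=NH1

Answer: P0:NH0 P1:NH1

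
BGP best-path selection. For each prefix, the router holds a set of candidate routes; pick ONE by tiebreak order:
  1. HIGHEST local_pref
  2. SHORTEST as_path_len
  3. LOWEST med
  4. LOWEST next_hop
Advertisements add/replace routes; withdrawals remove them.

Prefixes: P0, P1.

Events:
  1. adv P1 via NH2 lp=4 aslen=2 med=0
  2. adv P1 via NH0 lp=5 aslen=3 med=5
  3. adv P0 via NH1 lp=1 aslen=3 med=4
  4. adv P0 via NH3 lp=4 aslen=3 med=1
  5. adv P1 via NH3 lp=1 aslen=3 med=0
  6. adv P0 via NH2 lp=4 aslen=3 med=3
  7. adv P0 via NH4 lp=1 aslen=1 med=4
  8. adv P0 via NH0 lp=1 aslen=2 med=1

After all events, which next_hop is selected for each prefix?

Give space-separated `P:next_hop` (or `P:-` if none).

Op 1: best P0=- P1=NH2
Op 2: best P0=- P1=NH0
Op 3: best P0=NH1 P1=NH0
Op 4: best P0=NH3 P1=NH0
Op 5: best P0=NH3 P1=NH0
Op 6: best P0=NH3 P1=NH0
Op 7: best P0=NH3 P1=NH0
Op 8: best P0=NH3 P1=NH0

Answer: P0:NH3 P1:NH0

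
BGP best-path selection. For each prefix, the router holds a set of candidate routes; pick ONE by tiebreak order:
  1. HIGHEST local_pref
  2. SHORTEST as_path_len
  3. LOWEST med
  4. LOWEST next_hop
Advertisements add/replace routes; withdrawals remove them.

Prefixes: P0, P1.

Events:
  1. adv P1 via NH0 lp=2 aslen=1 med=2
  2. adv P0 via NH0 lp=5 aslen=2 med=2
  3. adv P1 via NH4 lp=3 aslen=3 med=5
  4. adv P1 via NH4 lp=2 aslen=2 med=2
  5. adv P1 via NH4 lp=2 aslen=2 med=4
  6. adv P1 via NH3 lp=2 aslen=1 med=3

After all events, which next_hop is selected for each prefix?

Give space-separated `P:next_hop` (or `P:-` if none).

Answer: P0:NH0 P1:NH0

Derivation:
Op 1: best P0=- P1=NH0
Op 2: best P0=NH0 P1=NH0
Op 3: best P0=NH0 P1=NH4
Op 4: best P0=NH0 P1=NH0
Op 5: best P0=NH0 P1=NH0
Op 6: best P0=NH0 P1=NH0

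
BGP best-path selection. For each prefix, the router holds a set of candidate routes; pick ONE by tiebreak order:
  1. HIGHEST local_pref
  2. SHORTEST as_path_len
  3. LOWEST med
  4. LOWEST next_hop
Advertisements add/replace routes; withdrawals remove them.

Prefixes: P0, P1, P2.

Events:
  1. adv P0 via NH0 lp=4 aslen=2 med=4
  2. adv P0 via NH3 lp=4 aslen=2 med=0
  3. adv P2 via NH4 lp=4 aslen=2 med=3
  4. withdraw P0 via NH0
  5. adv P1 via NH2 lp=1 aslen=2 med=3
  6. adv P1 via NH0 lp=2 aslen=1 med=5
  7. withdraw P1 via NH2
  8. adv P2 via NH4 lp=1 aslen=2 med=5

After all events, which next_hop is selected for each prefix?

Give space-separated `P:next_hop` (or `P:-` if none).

Answer: P0:NH3 P1:NH0 P2:NH4

Derivation:
Op 1: best P0=NH0 P1=- P2=-
Op 2: best P0=NH3 P1=- P2=-
Op 3: best P0=NH3 P1=- P2=NH4
Op 4: best P0=NH3 P1=- P2=NH4
Op 5: best P0=NH3 P1=NH2 P2=NH4
Op 6: best P0=NH3 P1=NH0 P2=NH4
Op 7: best P0=NH3 P1=NH0 P2=NH4
Op 8: best P0=NH3 P1=NH0 P2=NH4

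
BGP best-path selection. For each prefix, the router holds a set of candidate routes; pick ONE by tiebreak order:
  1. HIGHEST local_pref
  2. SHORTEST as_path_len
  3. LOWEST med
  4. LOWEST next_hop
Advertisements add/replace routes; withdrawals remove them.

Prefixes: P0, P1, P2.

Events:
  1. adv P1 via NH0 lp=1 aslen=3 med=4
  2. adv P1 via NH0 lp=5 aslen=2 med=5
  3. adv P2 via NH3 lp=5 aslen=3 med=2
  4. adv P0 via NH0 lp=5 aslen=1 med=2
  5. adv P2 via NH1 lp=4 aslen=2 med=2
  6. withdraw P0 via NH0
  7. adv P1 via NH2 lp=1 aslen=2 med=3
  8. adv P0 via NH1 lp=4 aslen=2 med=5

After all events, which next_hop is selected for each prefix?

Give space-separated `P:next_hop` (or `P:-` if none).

Op 1: best P0=- P1=NH0 P2=-
Op 2: best P0=- P1=NH0 P2=-
Op 3: best P0=- P1=NH0 P2=NH3
Op 4: best P0=NH0 P1=NH0 P2=NH3
Op 5: best P0=NH0 P1=NH0 P2=NH3
Op 6: best P0=- P1=NH0 P2=NH3
Op 7: best P0=- P1=NH0 P2=NH3
Op 8: best P0=NH1 P1=NH0 P2=NH3

Answer: P0:NH1 P1:NH0 P2:NH3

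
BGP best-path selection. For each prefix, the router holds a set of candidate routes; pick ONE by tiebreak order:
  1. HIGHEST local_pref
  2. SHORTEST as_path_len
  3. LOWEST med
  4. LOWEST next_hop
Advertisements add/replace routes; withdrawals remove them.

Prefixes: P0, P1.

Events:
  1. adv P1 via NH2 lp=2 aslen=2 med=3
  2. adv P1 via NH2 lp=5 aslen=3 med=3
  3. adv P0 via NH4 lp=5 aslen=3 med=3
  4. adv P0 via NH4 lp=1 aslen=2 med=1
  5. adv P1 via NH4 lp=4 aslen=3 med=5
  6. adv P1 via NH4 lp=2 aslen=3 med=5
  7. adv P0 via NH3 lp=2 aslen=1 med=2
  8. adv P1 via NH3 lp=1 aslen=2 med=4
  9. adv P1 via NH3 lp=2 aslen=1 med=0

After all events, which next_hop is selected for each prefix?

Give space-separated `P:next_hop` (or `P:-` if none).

Op 1: best P0=- P1=NH2
Op 2: best P0=- P1=NH2
Op 3: best P0=NH4 P1=NH2
Op 4: best P0=NH4 P1=NH2
Op 5: best P0=NH4 P1=NH2
Op 6: best P0=NH4 P1=NH2
Op 7: best P0=NH3 P1=NH2
Op 8: best P0=NH3 P1=NH2
Op 9: best P0=NH3 P1=NH2

Answer: P0:NH3 P1:NH2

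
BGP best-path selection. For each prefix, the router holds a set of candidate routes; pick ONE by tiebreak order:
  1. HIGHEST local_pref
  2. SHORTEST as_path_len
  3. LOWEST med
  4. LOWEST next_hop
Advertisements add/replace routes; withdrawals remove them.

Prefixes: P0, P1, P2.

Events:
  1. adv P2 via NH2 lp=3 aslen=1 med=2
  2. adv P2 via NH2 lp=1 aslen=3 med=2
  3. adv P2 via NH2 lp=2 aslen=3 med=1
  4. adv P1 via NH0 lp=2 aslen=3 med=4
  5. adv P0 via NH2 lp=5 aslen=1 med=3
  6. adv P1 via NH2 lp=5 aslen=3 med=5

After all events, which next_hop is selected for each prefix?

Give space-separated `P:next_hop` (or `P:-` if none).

Op 1: best P0=- P1=- P2=NH2
Op 2: best P0=- P1=- P2=NH2
Op 3: best P0=- P1=- P2=NH2
Op 4: best P0=- P1=NH0 P2=NH2
Op 5: best P0=NH2 P1=NH0 P2=NH2
Op 6: best P0=NH2 P1=NH2 P2=NH2

Answer: P0:NH2 P1:NH2 P2:NH2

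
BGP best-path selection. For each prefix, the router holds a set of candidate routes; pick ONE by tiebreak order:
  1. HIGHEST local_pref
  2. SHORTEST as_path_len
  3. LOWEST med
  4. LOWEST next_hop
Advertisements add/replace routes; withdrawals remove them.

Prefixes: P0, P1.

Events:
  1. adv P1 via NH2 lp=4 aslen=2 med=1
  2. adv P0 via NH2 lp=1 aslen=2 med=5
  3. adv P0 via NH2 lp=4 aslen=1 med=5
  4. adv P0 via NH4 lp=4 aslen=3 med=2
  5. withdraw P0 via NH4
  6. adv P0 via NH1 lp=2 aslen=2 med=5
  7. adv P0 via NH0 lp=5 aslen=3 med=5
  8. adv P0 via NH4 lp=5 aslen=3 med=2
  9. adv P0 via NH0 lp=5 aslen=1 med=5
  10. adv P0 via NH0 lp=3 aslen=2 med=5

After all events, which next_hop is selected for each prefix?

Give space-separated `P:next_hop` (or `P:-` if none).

Op 1: best P0=- P1=NH2
Op 2: best P0=NH2 P1=NH2
Op 3: best P0=NH2 P1=NH2
Op 4: best P0=NH2 P1=NH2
Op 5: best P0=NH2 P1=NH2
Op 6: best P0=NH2 P1=NH2
Op 7: best P0=NH0 P1=NH2
Op 8: best P0=NH4 P1=NH2
Op 9: best P0=NH0 P1=NH2
Op 10: best P0=NH4 P1=NH2

Answer: P0:NH4 P1:NH2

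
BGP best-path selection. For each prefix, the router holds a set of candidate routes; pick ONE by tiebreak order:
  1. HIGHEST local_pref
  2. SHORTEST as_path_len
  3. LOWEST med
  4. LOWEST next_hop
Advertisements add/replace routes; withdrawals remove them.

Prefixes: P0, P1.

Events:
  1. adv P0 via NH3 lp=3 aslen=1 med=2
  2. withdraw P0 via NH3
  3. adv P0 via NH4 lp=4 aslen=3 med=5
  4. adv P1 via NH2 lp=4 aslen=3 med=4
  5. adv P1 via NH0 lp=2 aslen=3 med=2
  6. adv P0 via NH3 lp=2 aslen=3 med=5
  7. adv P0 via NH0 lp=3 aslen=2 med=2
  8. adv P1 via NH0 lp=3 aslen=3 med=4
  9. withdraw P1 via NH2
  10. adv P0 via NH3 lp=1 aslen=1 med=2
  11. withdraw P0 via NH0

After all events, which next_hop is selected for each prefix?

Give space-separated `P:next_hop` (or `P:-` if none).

Answer: P0:NH4 P1:NH0

Derivation:
Op 1: best P0=NH3 P1=-
Op 2: best P0=- P1=-
Op 3: best P0=NH4 P1=-
Op 4: best P0=NH4 P1=NH2
Op 5: best P0=NH4 P1=NH2
Op 6: best P0=NH4 P1=NH2
Op 7: best P0=NH4 P1=NH2
Op 8: best P0=NH4 P1=NH2
Op 9: best P0=NH4 P1=NH0
Op 10: best P0=NH4 P1=NH0
Op 11: best P0=NH4 P1=NH0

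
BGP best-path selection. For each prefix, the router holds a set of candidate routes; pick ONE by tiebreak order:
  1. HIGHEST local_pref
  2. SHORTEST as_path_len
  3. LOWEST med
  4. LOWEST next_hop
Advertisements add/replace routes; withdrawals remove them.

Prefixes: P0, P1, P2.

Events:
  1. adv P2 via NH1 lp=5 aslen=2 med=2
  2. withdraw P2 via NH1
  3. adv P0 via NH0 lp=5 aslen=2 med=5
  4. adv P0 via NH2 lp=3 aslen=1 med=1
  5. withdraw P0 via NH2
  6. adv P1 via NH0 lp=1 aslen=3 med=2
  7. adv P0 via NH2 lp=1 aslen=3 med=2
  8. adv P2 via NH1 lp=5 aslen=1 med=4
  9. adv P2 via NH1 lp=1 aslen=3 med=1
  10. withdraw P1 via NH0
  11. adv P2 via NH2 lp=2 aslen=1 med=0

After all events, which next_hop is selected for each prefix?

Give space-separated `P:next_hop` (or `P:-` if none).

Op 1: best P0=- P1=- P2=NH1
Op 2: best P0=- P1=- P2=-
Op 3: best P0=NH0 P1=- P2=-
Op 4: best P0=NH0 P1=- P2=-
Op 5: best P0=NH0 P1=- P2=-
Op 6: best P0=NH0 P1=NH0 P2=-
Op 7: best P0=NH0 P1=NH0 P2=-
Op 8: best P0=NH0 P1=NH0 P2=NH1
Op 9: best P0=NH0 P1=NH0 P2=NH1
Op 10: best P0=NH0 P1=- P2=NH1
Op 11: best P0=NH0 P1=- P2=NH2

Answer: P0:NH0 P1:- P2:NH2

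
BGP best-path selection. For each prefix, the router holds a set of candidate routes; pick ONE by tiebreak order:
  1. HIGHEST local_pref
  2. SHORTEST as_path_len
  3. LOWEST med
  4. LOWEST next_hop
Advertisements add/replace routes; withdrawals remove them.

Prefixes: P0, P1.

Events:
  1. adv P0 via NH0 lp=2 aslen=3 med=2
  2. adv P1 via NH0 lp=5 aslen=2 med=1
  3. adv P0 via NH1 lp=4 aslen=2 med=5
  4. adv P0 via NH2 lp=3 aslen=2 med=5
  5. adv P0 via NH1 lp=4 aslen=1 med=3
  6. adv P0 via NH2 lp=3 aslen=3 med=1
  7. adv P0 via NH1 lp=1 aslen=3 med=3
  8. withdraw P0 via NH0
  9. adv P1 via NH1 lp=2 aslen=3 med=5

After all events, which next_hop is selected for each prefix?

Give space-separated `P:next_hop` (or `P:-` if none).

Op 1: best P0=NH0 P1=-
Op 2: best P0=NH0 P1=NH0
Op 3: best P0=NH1 P1=NH0
Op 4: best P0=NH1 P1=NH0
Op 5: best P0=NH1 P1=NH0
Op 6: best P0=NH1 P1=NH0
Op 7: best P0=NH2 P1=NH0
Op 8: best P0=NH2 P1=NH0
Op 9: best P0=NH2 P1=NH0

Answer: P0:NH2 P1:NH0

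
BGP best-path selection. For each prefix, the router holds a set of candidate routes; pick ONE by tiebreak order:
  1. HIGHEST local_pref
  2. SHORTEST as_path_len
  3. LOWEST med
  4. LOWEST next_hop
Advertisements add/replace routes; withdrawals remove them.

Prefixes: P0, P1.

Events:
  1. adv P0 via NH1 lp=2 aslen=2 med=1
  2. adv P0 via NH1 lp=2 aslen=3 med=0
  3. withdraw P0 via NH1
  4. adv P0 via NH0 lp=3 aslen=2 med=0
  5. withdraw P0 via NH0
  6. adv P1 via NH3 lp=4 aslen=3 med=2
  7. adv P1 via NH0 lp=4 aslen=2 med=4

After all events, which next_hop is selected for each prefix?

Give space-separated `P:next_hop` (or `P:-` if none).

Answer: P0:- P1:NH0

Derivation:
Op 1: best P0=NH1 P1=-
Op 2: best P0=NH1 P1=-
Op 3: best P0=- P1=-
Op 4: best P0=NH0 P1=-
Op 5: best P0=- P1=-
Op 6: best P0=- P1=NH3
Op 7: best P0=- P1=NH0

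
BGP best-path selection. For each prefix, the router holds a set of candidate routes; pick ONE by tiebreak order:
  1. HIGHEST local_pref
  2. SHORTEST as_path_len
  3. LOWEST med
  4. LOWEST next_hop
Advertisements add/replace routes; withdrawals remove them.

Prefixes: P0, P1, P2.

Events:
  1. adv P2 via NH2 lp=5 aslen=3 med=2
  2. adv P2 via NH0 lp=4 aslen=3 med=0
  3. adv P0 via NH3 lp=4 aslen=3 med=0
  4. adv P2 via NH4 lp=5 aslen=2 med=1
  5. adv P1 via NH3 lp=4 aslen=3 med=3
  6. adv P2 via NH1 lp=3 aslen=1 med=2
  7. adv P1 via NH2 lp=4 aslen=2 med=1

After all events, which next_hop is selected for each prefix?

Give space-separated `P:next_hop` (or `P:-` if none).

Op 1: best P0=- P1=- P2=NH2
Op 2: best P0=- P1=- P2=NH2
Op 3: best P0=NH3 P1=- P2=NH2
Op 4: best P0=NH3 P1=- P2=NH4
Op 5: best P0=NH3 P1=NH3 P2=NH4
Op 6: best P0=NH3 P1=NH3 P2=NH4
Op 7: best P0=NH3 P1=NH2 P2=NH4

Answer: P0:NH3 P1:NH2 P2:NH4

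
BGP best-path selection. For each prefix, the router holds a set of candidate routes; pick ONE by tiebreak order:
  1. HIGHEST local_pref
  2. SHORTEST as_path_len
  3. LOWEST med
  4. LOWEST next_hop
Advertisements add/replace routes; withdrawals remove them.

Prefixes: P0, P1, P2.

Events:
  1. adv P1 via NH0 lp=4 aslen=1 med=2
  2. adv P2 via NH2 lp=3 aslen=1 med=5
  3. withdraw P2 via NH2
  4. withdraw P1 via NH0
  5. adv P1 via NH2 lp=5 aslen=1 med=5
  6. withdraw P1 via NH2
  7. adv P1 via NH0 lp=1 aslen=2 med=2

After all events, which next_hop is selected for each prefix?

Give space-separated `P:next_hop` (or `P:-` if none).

Op 1: best P0=- P1=NH0 P2=-
Op 2: best P0=- P1=NH0 P2=NH2
Op 3: best P0=- P1=NH0 P2=-
Op 4: best P0=- P1=- P2=-
Op 5: best P0=- P1=NH2 P2=-
Op 6: best P0=- P1=- P2=-
Op 7: best P0=- P1=NH0 P2=-

Answer: P0:- P1:NH0 P2:-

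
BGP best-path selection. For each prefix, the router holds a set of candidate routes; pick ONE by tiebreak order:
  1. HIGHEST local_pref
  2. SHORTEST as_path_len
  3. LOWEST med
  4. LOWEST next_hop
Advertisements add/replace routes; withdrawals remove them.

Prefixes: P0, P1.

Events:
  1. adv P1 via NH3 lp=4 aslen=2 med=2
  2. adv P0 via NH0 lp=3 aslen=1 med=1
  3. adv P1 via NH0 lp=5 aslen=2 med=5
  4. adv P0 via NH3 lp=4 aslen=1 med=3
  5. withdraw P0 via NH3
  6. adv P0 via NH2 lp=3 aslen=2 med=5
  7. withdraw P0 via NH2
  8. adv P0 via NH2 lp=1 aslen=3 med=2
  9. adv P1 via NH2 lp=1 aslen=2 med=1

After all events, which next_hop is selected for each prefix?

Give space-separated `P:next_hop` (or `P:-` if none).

Answer: P0:NH0 P1:NH0

Derivation:
Op 1: best P0=- P1=NH3
Op 2: best P0=NH0 P1=NH3
Op 3: best P0=NH0 P1=NH0
Op 4: best P0=NH3 P1=NH0
Op 5: best P0=NH0 P1=NH0
Op 6: best P0=NH0 P1=NH0
Op 7: best P0=NH0 P1=NH0
Op 8: best P0=NH0 P1=NH0
Op 9: best P0=NH0 P1=NH0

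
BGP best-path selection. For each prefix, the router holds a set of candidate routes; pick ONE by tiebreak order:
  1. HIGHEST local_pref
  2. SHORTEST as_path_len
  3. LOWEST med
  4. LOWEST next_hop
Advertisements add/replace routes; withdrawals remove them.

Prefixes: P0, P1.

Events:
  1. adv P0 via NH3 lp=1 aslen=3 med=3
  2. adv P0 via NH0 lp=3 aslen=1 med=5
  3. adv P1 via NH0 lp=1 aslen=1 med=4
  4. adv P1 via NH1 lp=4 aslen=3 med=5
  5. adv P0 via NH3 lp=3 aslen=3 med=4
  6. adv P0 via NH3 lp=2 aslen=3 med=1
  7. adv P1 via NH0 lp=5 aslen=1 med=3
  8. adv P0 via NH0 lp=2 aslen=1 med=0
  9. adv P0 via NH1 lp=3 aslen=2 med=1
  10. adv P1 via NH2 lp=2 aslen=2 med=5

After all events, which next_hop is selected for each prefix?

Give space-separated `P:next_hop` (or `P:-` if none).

Answer: P0:NH1 P1:NH0

Derivation:
Op 1: best P0=NH3 P1=-
Op 2: best P0=NH0 P1=-
Op 3: best P0=NH0 P1=NH0
Op 4: best P0=NH0 P1=NH1
Op 5: best P0=NH0 P1=NH1
Op 6: best P0=NH0 P1=NH1
Op 7: best P0=NH0 P1=NH0
Op 8: best P0=NH0 P1=NH0
Op 9: best P0=NH1 P1=NH0
Op 10: best P0=NH1 P1=NH0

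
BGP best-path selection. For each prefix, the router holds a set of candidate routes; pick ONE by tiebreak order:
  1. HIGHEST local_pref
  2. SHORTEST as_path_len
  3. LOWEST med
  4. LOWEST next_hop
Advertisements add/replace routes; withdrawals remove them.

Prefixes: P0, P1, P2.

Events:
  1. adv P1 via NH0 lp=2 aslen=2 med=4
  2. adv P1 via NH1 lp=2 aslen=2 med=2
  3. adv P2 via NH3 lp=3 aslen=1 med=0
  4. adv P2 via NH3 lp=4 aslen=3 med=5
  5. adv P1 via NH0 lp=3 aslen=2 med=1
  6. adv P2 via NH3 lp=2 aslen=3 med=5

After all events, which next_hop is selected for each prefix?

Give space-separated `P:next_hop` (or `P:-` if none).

Op 1: best P0=- P1=NH0 P2=-
Op 2: best P0=- P1=NH1 P2=-
Op 3: best P0=- P1=NH1 P2=NH3
Op 4: best P0=- P1=NH1 P2=NH3
Op 5: best P0=- P1=NH0 P2=NH3
Op 6: best P0=- P1=NH0 P2=NH3

Answer: P0:- P1:NH0 P2:NH3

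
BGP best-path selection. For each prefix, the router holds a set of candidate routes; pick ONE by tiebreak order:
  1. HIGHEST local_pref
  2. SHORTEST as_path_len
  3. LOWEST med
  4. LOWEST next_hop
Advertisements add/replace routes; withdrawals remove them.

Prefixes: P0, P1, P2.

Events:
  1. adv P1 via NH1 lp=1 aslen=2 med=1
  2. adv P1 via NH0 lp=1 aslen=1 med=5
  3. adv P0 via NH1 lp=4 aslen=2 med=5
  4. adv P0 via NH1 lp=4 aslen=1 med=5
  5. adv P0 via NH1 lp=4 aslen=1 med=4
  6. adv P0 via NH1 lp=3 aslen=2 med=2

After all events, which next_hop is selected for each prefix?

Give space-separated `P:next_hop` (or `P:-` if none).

Answer: P0:NH1 P1:NH0 P2:-

Derivation:
Op 1: best P0=- P1=NH1 P2=-
Op 2: best P0=- P1=NH0 P2=-
Op 3: best P0=NH1 P1=NH0 P2=-
Op 4: best P0=NH1 P1=NH0 P2=-
Op 5: best P0=NH1 P1=NH0 P2=-
Op 6: best P0=NH1 P1=NH0 P2=-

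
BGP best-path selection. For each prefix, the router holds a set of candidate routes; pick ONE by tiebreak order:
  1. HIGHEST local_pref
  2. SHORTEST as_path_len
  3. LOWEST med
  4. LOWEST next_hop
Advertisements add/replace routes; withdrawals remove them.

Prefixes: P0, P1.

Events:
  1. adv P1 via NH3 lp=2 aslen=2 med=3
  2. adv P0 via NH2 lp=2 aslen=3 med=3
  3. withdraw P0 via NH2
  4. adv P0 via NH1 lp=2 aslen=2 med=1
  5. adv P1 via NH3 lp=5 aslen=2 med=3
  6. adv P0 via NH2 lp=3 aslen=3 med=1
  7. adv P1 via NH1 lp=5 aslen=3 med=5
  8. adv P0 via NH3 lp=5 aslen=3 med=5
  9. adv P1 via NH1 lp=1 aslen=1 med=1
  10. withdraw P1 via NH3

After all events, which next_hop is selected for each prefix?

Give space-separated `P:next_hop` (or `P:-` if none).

Op 1: best P0=- P1=NH3
Op 2: best P0=NH2 P1=NH3
Op 3: best P0=- P1=NH3
Op 4: best P0=NH1 P1=NH3
Op 5: best P0=NH1 P1=NH3
Op 6: best P0=NH2 P1=NH3
Op 7: best P0=NH2 P1=NH3
Op 8: best P0=NH3 P1=NH3
Op 9: best P0=NH3 P1=NH3
Op 10: best P0=NH3 P1=NH1

Answer: P0:NH3 P1:NH1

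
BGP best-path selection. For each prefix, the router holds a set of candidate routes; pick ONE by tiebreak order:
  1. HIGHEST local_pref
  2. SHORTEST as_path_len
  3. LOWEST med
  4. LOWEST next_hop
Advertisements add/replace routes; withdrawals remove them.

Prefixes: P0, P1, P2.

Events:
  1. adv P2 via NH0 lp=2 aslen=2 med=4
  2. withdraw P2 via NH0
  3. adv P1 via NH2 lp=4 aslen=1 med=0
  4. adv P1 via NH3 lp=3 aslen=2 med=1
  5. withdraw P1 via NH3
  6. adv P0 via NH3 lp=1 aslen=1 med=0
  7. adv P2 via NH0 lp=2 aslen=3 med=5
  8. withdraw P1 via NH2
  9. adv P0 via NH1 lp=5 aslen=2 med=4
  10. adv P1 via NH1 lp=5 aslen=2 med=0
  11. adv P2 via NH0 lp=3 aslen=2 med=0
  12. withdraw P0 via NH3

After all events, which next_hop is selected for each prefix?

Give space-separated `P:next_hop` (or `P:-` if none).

Op 1: best P0=- P1=- P2=NH0
Op 2: best P0=- P1=- P2=-
Op 3: best P0=- P1=NH2 P2=-
Op 4: best P0=- P1=NH2 P2=-
Op 5: best P0=- P1=NH2 P2=-
Op 6: best P0=NH3 P1=NH2 P2=-
Op 7: best P0=NH3 P1=NH2 P2=NH0
Op 8: best P0=NH3 P1=- P2=NH0
Op 9: best P0=NH1 P1=- P2=NH0
Op 10: best P0=NH1 P1=NH1 P2=NH0
Op 11: best P0=NH1 P1=NH1 P2=NH0
Op 12: best P0=NH1 P1=NH1 P2=NH0

Answer: P0:NH1 P1:NH1 P2:NH0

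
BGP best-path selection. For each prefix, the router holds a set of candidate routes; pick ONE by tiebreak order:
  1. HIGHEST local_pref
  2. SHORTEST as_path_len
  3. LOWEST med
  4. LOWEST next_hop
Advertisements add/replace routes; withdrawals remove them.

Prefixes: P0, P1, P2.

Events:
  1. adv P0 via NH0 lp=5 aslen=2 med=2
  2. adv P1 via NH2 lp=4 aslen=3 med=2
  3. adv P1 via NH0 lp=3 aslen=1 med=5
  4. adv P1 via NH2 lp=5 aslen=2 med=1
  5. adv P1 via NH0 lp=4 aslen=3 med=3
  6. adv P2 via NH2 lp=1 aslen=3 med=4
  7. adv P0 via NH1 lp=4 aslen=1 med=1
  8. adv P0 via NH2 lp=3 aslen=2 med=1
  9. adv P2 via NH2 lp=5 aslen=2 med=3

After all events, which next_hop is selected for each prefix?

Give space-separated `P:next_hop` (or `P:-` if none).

Answer: P0:NH0 P1:NH2 P2:NH2

Derivation:
Op 1: best P0=NH0 P1=- P2=-
Op 2: best P0=NH0 P1=NH2 P2=-
Op 3: best P0=NH0 P1=NH2 P2=-
Op 4: best P0=NH0 P1=NH2 P2=-
Op 5: best P0=NH0 P1=NH2 P2=-
Op 6: best P0=NH0 P1=NH2 P2=NH2
Op 7: best P0=NH0 P1=NH2 P2=NH2
Op 8: best P0=NH0 P1=NH2 P2=NH2
Op 9: best P0=NH0 P1=NH2 P2=NH2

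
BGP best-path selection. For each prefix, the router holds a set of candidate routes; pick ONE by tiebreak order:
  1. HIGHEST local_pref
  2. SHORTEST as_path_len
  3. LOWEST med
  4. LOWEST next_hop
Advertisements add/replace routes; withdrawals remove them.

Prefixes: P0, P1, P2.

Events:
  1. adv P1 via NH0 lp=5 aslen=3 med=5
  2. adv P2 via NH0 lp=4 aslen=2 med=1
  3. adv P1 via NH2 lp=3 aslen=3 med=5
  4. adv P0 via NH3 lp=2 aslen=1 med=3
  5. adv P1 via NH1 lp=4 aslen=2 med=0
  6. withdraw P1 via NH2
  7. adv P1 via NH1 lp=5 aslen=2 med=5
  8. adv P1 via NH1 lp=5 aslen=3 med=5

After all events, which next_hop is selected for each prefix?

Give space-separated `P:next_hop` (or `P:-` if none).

Op 1: best P0=- P1=NH0 P2=-
Op 2: best P0=- P1=NH0 P2=NH0
Op 3: best P0=- P1=NH0 P2=NH0
Op 4: best P0=NH3 P1=NH0 P2=NH0
Op 5: best P0=NH3 P1=NH0 P2=NH0
Op 6: best P0=NH3 P1=NH0 P2=NH0
Op 7: best P0=NH3 P1=NH1 P2=NH0
Op 8: best P0=NH3 P1=NH0 P2=NH0

Answer: P0:NH3 P1:NH0 P2:NH0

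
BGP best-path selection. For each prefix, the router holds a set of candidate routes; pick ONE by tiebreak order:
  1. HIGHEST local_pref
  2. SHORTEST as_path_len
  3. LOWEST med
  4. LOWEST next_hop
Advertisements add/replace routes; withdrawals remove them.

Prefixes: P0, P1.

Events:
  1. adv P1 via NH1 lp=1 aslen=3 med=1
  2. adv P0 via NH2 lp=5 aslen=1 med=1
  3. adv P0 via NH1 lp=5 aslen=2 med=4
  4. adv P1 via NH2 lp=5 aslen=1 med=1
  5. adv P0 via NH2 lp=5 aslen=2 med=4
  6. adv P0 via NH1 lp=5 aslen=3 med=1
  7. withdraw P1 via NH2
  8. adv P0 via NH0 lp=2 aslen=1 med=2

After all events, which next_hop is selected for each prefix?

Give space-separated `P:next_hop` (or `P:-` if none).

Op 1: best P0=- P1=NH1
Op 2: best P0=NH2 P1=NH1
Op 3: best P0=NH2 P1=NH1
Op 4: best P0=NH2 P1=NH2
Op 5: best P0=NH1 P1=NH2
Op 6: best P0=NH2 P1=NH2
Op 7: best P0=NH2 P1=NH1
Op 8: best P0=NH2 P1=NH1

Answer: P0:NH2 P1:NH1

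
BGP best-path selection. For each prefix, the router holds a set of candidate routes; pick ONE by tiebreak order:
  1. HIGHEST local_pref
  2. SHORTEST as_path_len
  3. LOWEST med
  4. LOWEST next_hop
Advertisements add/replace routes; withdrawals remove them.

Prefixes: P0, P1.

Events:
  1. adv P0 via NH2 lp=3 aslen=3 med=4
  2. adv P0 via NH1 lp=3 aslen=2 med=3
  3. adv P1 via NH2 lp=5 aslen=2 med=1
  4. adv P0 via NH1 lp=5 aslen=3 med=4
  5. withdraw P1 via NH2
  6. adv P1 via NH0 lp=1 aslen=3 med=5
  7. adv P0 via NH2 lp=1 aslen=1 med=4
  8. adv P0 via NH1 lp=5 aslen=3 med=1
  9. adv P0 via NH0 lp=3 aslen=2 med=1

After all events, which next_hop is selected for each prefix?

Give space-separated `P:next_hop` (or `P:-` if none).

Op 1: best P0=NH2 P1=-
Op 2: best P0=NH1 P1=-
Op 3: best P0=NH1 P1=NH2
Op 4: best P0=NH1 P1=NH2
Op 5: best P0=NH1 P1=-
Op 6: best P0=NH1 P1=NH0
Op 7: best P0=NH1 P1=NH0
Op 8: best P0=NH1 P1=NH0
Op 9: best P0=NH1 P1=NH0

Answer: P0:NH1 P1:NH0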